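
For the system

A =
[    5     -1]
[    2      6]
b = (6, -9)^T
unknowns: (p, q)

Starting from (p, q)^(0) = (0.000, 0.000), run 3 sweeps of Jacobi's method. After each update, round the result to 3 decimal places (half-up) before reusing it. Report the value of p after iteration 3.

Iteration 1:
  p = (6 - (-1)·0.000) / (5) = 1.200
  q = (-9 - (2)·0.000) / (6) = -1.500
Iteration 2:
  p = (6 - (-1)·-1.500) / (5) = 0.900
  q = (-9 - (2)·1.200) / (6) = -1.900
Iteration 3:
  p = (6 - (-1)·-1.900) / (5) = 0.820
  q = (-9 - (2)·0.900) / (6) = -1.800

0.820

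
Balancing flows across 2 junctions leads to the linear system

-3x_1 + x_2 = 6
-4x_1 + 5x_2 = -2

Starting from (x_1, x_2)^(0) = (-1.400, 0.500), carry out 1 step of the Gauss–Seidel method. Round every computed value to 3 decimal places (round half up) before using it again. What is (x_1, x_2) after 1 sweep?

(-1.833, -1.866)

Iteration 1:
  x_1 = (6 - (1)·0.500) / (-3) = -1.833
  x_2 = (-2 - (-4)·-1.833) / (5) = -1.866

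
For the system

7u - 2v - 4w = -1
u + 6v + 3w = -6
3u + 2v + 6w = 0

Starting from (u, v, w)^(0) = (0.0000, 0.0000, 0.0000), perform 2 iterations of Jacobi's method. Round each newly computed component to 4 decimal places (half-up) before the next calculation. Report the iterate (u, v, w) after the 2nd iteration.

(-0.4286, -0.9762, 0.4048)

Iteration 1:
  u = (-1 - (-2)·0.0000 - (-4)·0.0000) / (7) = -0.1429
  v = (-6 - (1)·0.0000 - (3)·0.0000) / (6) = -1.0000
  w = (0 - (3)·0.0000 - (2)·0.0000) / (6) = 0.0000
Iteration 2:
  u = (-1 - (-2)·-1.0000 - (-4)·0.0000) / (7) = -0.4286
  v = (-6 - (1)·-0.1429 - (3)·0.0000) / (6) = -0.9762
  w = (0 - (3)·-0.1429 - (2)·-1.0000) / (6) = 0.4048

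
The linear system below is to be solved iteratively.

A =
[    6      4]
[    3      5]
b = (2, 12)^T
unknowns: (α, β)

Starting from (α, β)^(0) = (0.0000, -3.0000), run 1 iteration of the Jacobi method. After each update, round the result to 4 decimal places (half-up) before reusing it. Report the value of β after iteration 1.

Iteration 1:
  α = (2 - (4)·-3.0000) / (6) = 2.3333
  β = (12 - (3)·0.0000) / (5) = 2.4000

2.4000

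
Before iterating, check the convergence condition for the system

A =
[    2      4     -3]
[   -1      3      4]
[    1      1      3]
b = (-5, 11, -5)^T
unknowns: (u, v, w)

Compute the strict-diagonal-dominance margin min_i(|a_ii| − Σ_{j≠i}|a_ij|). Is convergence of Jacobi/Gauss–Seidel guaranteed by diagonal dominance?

row 1: |2| − (4+3) = -5
row 2: |3| − (1+4) = -2
row 3: |3| − (1+1) = 1
minimum over rows = -5 → not strictly diagonally dominant

-5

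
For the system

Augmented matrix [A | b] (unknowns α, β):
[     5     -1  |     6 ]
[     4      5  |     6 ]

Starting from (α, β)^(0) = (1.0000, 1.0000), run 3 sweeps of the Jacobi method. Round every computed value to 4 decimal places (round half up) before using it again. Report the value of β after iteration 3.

0.1760

Iteration 1:
  α = (6 - (-1)·1.0000) / (5) = 1.4000
  β = (6 - (4)·1.0000) / (5) = 0.4000
Iteration 2:
  α = (6 - (-1)·0.4000) / (5) = 1.2800
  β = (6 - (4)·1.4000) / (5) = 0.0800
Iteration 3:
  α = (6 - (-1)·0.0800) / (5) = 1.2160
  β = (6 - (4)·1.2800) / (5) = 0.1760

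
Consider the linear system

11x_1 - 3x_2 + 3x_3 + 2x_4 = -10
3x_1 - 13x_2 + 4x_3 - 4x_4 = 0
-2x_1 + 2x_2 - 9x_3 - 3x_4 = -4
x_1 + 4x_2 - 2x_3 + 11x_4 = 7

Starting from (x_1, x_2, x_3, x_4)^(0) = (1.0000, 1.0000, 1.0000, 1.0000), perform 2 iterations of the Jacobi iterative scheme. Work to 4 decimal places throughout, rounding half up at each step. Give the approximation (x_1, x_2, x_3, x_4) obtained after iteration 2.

Iteration 1:
  x_1 = (-10 - (-3)·1.0000 - (3)·1.0000 - (2)·1.0000) / (11) = -1.0909
  x_2 = (0 - (3)·1.0000 - (4)·1.0000 - (-4)·1.0000) / (-13) = 0.2308
  x_3 = (-4 - (-2)·1.0000 - (2)·1.0000 - (-3)·1.0000) / (-9) = 0.1111
  x_4 = (7 - (1)·1.0000 - (4)·1.0000 - (-2)·1.0000) / (11) = 0.3636
Iteration 2:
  x_1 = (-10 - (-3)·0.2308 - (3)·0.1111 - (2)·0.3636) / (11) = -0.9426
  x_2 = (0 - (3)·-1.0909 - (4)·0.1111 - (-4)·0.3636) / (-13) = -0.3294
  x_3 = (-4 - (-2)·-1.0909 - (2)·0.2308 - (-3)·0.3636) / (-9) = 0.6170
  x_4 = (7 - (1)·-1.0909 - (4)·0.2308 - (-2)·0.1111) / (11) = 0.6718

(-0.9426, -0.3294, 0.6170, 0.6718)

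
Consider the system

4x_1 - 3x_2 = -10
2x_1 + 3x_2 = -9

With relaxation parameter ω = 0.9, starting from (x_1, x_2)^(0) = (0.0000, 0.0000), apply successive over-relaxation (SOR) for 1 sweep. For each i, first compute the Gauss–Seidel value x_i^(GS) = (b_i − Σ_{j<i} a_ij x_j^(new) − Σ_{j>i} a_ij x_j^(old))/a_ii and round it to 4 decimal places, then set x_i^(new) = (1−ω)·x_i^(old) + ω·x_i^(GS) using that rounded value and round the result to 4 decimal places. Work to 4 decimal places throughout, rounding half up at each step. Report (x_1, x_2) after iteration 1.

Iteration 1:
  x_1: GS value = (-10 - (-3)·0.0000) / (4) = -2.5000;  x_1 ← (1−ω)·0.0000 + ω·-2.5000 = -2.2500
  x_2: GS value = (-9 - (2)·-2.2500) / (3) = -1.5000;  x_2 ← (1−ω)·0.0000 + ω·-1.5000 = -1.3500

(-2.2500, -1.3500)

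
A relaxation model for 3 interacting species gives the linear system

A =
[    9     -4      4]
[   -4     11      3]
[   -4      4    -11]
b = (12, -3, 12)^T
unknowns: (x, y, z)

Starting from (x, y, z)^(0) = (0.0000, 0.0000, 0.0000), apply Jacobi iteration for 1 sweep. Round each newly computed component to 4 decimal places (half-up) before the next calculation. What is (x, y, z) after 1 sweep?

(1.3333, -0.2727, -1.0909)

Iteration 1:
  x = (12 - (-4)·0.0000 - (4)·0.0000) / (9) = 1.3333
  y = (-3 - (-4)·0.0000 - (3)·0.0000) / (11) = -0.2727
  z = (12 - (-4)·0.0000 - (4)·0.0000) / (-11) = -1.0909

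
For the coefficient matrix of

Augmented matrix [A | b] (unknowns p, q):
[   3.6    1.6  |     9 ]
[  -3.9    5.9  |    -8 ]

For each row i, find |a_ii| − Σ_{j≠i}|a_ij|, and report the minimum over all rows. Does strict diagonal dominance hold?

2

row 1: |3.6| − (1.6) = 2
row 2: |5.9| − (3.9) = 2
minimum over rows = 2 → strictly diagonally dominant (convergence guaranteed)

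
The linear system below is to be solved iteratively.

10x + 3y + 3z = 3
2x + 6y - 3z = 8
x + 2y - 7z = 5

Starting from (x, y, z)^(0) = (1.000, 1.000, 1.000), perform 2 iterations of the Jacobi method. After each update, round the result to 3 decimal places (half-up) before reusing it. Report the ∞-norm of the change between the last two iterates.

Iteration 1:
  x = (3 - (3)·1.000 - (3)·1.000) / (10) = -0.300
  y = (8 - (2)·1.000 - (-3)·1.000) / (6) = 1.500
  z = (5 - (1)·1.000 - (2)·1.000) / (-7) = -0.286
Iteration 2:
  x = (3 - (3)·1.500 - (3)·-0.286) / (10) = -0.064
  y = (8 - (2)·-0.300 - (-3)·-0.286) / (6) = 1.290
  z = (5 - (1)·-0.300 - (2)·1.500) / (-7) = -0.329
Change: (0.236, -0.210, -0.043) → max |·| = 0.236

0.236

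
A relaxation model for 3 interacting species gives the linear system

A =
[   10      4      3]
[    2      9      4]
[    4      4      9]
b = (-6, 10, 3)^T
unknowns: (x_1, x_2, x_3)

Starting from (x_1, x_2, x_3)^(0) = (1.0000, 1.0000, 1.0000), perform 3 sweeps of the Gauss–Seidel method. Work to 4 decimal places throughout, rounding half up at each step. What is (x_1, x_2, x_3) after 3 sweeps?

(-1.1559, 1.2233, 0.3034)

Iteration 1:
  x_1 = (-6 - (4)·1.0000 - (3)·1.0000) / (10) = -1.3000
  x_2 = (10 - (2)·-1.3000 - (4)·1.0000) / (9) = 0.9556
  x_3 = (3 - (4)·-1.3000 - (4)·0.9556) / (9) = 0.4864
Iteration 2:
  x_1 = (-6 - (4)·0.9556 - (3)·0.4864) / (10) = -1.1282
  x_2 = (10 - (2)·-1.1282 - (4)·0.4864) / (9) = 1.1456
  x_3 = (3 - (4)·-1.1282 - (4)·1.1456) / (9) = 0.3256
Iteration 3:
  x_1 = (-6 - (4)·1.1456 - (3)·0.3256) / (10) = -1.1559
  x_2 = (10 - (2)·-1.1559 - (4)·0.3256) / (9) = 1.2233
  x_3 = (3 - (4)·-1.1559 - (4)·1.2233) / (9) = 0.3034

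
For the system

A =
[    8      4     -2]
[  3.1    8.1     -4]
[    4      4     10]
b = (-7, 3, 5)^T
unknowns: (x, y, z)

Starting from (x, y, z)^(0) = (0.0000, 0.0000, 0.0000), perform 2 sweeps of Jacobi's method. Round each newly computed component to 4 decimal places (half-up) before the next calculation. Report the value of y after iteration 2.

0.9522

Iteration 1:
  x = (-7 - (4)·0.0000 - (-2)·0.0000) / (8) = -0.8750
  y = (3 - (3.1)·0.0000 - (-4)·0.0000) / (8.1) = 0.3704
  z = (5 - (4)·0.0000 - (4)·0.0000) / (10) = 0.5000
Iteration 2:
  x = (-7 - (4)·0.3704 - (-2)·0.5000) / (8) = -0.9352
  y = (3 - (3.1)·-0.8750 - (-4)·0.5000) / (8.1) = 0.9522
  z = (5 - (4)·-0.8750 - (4)·0.3704) / (10) = 0.7018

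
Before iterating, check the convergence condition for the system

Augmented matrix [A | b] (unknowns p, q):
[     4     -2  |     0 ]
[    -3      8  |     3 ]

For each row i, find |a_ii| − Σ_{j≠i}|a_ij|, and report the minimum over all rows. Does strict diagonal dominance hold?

2

row 1: |4| − (2) = 2
row 2: |8| − (3) = 5
minimum over rows = 2 → strictly diagonally dominant (convergence guaranteed)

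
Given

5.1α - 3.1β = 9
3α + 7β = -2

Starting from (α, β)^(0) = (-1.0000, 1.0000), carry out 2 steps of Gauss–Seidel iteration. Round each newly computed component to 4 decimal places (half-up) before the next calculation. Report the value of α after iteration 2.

Iteration 1:
  α = (9 - (-3.1)·1.0000) / (5.1) = 2.3725
  β = (-2 - (3)·2.3725) / (7) = -1.3025
Iteration 2:
  α = (9 - (-3.1)·-1.3025) / (5.1) = 0.9730
  β = (-2 - (3)·0.9730) / (7) = -0.7027

0.9730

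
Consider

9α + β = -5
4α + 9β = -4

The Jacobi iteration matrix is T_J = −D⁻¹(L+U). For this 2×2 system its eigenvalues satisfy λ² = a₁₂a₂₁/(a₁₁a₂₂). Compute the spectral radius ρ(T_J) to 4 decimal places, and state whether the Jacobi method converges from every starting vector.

0.2222

a₁₂a₂₁/(a₁₁a₂₂) = (1)·(4) / ((9)·(9)) = 0.049383
ρ = √|0.049383| = √0.049383 = 0.2222
ρ < 1, so Jacobi converges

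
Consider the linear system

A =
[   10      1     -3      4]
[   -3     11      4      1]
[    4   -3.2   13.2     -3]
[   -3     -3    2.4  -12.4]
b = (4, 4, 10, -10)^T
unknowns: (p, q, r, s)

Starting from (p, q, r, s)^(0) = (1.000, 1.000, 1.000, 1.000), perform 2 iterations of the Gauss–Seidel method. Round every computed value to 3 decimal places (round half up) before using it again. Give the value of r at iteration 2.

Iteration 1:
  p = (4 - (1)·1.000 - (-3)·1.000 - (4)·1.000) / (10) = 0.200
  q = (4 - (-3)·0.200 - (4)·1.000 - (1)·1.000) / (11) = -0.036
  r = (10 - (4)·0.200 - (-3.2)·-0.036 - (-3)·1.000) / (13.2) = 0.916
  s = (-10 - (-3)·0.200 - (-3)·-0.036 - (2.4)·0.916) / (-12.4) = 0.944
Iteration 2:
  p = (4 - (1)·-0.036 - (-3)·0.916 - (4)·0.944) / (10) = 0.301
  q = (4 - (-3)·0.301 - (4)·0.916 - (1)·0.944) / (11) = 0.027
  r = (10 - (4)·0.301 - (-3.2)·0.027 - (-3)·0.944) / (13.2) = 0.887
  s = (-10 - (-3)·0.301 - (-3)·0.027 - (2.4)·0.887) / (-12.4) = 0.899

0.887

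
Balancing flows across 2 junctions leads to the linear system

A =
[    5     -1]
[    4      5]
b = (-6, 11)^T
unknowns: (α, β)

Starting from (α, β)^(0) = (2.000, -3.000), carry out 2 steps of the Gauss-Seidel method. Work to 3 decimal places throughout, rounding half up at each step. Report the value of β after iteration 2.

2.578

Iteration 1:
  α = (-6 - (-1)·-3.000) / (5) = -1.800
  β = (11 - (4)·-1.800) / (5) = 3.640
Iteration 2:
  α = (-6 - (-1)·3.640) / (5) = -0.472
  β = (11 - (4)·-0.472) / (5) = 2.578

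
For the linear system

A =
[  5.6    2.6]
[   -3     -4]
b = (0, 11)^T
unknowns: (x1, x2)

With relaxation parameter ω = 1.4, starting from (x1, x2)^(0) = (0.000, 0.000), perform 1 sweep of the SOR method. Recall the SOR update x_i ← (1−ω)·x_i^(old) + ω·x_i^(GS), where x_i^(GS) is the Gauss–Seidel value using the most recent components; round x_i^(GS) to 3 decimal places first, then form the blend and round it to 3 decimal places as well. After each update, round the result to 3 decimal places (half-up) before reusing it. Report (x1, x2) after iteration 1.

Iteration 1:
  x1: GS value = (0 - (2.6)·0.000) / (5.6) = 0.000;  x1 ← (1−ω)·0.000 + ω·0.000 = 0.000
  x2: GS value = (11 - (-3)·0.000) / (-4) = -2.750;  x2 ← (1−ω)·0.000 + ω·-2.750 = -3.850

(0.000, -3.850)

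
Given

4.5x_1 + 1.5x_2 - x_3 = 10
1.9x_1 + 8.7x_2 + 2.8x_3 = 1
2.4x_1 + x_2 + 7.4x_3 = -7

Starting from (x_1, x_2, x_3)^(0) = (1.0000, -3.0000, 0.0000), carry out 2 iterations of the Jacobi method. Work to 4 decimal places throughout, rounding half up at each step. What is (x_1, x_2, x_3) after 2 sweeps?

Iteration 1:
  x_1 = (10 - (1.5)·-3.0000 - (-1)·0.0000) / (4.5) = 3.2222
  x_2 = (1 - (1.9)·1.0000 - (2.8)·0.0000) / (8.7) = -0.1034
  x_3 = (-7 - (2.4)·1.0000 - (1)·-3.0000) / (7.4) = -0.8649
Iteration 2:
  x_1 = (10 - (1.5)·-0.1034 - (-1)·-0.8649) / (4.5) = 2.0645
  x_2 = (1 - (1.9)·3.2222 - (2.8)·-0.8649) / (8.7) = -0.3104
  x_3 = (-7 - (2.4)·3.2222 - (1)·-0.1034) / (7.4) = -1.9770

(2.0645, -0.3104, -1.9770)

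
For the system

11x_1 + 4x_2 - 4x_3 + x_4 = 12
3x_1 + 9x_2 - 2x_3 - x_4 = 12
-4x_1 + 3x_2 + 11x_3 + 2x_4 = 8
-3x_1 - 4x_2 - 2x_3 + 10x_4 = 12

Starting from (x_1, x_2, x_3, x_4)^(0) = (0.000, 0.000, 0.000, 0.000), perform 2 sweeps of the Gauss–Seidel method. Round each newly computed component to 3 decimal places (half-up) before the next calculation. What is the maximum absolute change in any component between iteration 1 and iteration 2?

Iteration 1:
  x_1 = (12 - (4)·0.000 - (-4)·0.000 - (1)·0.000) / (11) = 1.091
  x_2 = (12 - (3)·1.091 - (-2)·0.000 - (-1)·0.000) / (9) = 0.970
  x_3 = (8 - (-4)·1.091 - (3)·0.970 - (2)·0.000) / (11) = 0.859
  x_4 = (12 - (-3)·1.091 - (-4)·0.970 - (-2)·0.859) / (10) = 2.087
Iteration 2:
  x_1 = (12 - (4)·0.970 - (-4)·0.859 - (1)·2.087) / (11) = 0.861
  x_2 = (12 - (3)·0.861 - (-2)·0.859 - (-1)·2.087) / (9) = 1.469
  x_3 = (8 - (-4)·0.861 - (3)·1.469 - (2)·2.087) / (11) = 0.260
  x_4 = (12 - (-3)·0.861 - (-4)·1.469 - (-2)·0.260) / (10) = 2.098
Change: (-0.230, 0.499, -0.599, 0.011) → max |·| = 0.599

0.599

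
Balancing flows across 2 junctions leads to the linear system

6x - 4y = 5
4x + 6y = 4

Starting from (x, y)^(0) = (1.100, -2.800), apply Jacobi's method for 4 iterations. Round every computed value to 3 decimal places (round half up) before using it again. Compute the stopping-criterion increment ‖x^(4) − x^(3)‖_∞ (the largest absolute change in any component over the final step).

0.810

Iteration 1:
  x = (5 - (-4)·-2.800) / (6) = -1.033
  y = (4 - (4)·1.100) / (6) = -0.067
Iteration 2:
  x = (5 - (-4)·-0.067) / (6) = 0.789
  y = (4 - (4)·-1.033) / (6) = 1.355
Iteration 3:
  x = (5 - (-4)·1.355) / (6) = 1.737
  y = (4 - (4)·0.789) / (6) = 0.141
Iteration 4:
  x = (5 - (-4)·0.141) / (6) = 0.927
  y = (4 - (4)·1.737) / (6) = -0.491
Change: (-0.810, -0.632) → max |·| = 0.810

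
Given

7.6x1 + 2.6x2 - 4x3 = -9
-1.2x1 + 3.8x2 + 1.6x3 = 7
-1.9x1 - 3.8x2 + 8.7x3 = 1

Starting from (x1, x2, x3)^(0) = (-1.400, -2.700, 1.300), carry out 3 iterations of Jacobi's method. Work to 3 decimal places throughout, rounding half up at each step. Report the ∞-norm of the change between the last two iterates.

Iteration 1:
  x1 = (-9 - (2.6)·-2.700 - (-4)·1.300) / (7.6) = 0.424
  x2 = (7 - (-1.2)·-1.400 - (1.6)·1.300) / (3.8) = 0.853
  x3 = (1 - (-1.9)·-1.400 - (-3.8)·-2.700) / (8.7) = -1.370
Iteration 2:
  x1 = (-9 - (2.6)·0.853 - (-4)·-1.370) / (7.6) = -2.197
  x2 = (7 - (-1.2)·0.424 - (1.6)·-1.370) / (3.8) = 2.553
  x3 = (1 - (-1.9)·0.424 - (-3.8)·0.853) / (8.7) = 0.580
Iteration 3:
  x1 = (-9 - (2.6)·2.553 - (-4)·0.580) / (7.6) = -1.752
  x2 = (7 - (-1.2)·-2.197 - (1.6)·0.580) / (3.8) = 0.904
  x3 = (1 - (-1.9)·-2.197 - (-3.8)·2.553) / (8.7) = 0.750
Change: (0.445, -1.649, 0.170) → max |·| = 1.649

1.649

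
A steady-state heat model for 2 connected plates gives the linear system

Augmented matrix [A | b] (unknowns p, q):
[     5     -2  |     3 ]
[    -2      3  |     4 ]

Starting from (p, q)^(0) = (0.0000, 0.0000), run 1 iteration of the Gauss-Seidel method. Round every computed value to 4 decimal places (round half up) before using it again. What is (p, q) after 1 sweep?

Iteration 1:
  p = (3 - (-2)·0.0000) / (5) = 0.6000
  q = (4 - (-2)·0.6000) / (3) = 1.7333

(0.6000, 1.7333)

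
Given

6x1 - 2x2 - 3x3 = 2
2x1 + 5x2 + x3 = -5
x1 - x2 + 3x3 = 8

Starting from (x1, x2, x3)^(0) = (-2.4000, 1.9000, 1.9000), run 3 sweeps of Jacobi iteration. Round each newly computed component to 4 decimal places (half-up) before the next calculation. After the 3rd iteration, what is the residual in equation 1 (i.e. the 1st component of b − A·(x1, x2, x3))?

-1.8697

Iteration 1:
  x1 = (2 - (-2)·1.9000 - (-3)·1.9000) / (6) = 1.9167
  x2 = (-5 - (2)·-2.4000 - (1)·1.9000) / (5) = -0.4200
  x3 = (8 - (1)·-2.4000 - (-1)·1.9000) / (3) = 4.1000
Iteration 2:
  x1 = (2 - (-2)·-0.4200 - (-3)·4.1000) / (6) = 2.2433
  x2 = (-5 - (2)·1.9167 - (1)·4.1000) / (5) = -2.5867
  x3 = (8 - (1)·1.9167 - (-1)·-0.4200) / (3) = 1.8878
Iteration 3:
  x1 = (2 - (-2)·-2.5867 - (-3)·1.8878) / (6) = 0.4150
  x2 = (-5 - (2)·2.2433 - (1)·1.8878) / (5) = -2.2749
  x3 = (8 - (1)·2.2433 - (-1)·-2.5867) / (3) = 1.0567
Residual b − A·x = (-1.8697, 4.4878, 2.1400)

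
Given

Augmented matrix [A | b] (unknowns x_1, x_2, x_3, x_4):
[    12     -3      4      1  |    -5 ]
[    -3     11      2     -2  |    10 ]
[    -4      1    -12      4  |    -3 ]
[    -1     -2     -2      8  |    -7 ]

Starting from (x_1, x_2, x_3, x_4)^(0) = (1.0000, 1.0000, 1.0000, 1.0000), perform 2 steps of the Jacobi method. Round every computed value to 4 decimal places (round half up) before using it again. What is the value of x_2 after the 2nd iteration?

Iteration 1:
  x_1 = (-5 - (-3)·1.0000 - (4)·1.0000 - (1)·1.0000) / (12) = -0.5833
  x_2 = (10 - (-3)·1.0000 - (2)·1.0000 - (-2)·1.0000) / (11) = 1.1818
  x_3 = (-3 - (-4)·1.0000 - (1)·1.0000 - (4)·1.0000) / (-12) = 0.3333
  x_4 = (-7 - (-1)·1.0000 - (-2)·1.0000 - (-2)·1.0000) / (8) = -0.2500
Iteration 2:
  x_1 = (-5 - (-3)·1.1818 - (4)·0.3333 - (1)·-0.2500) / (12) = -0.2115
  x_2 = (10 - (-3)·-0.5833 - (2)·0.3333 - (-2)·-0.2500) / (11) = 0.6440
  x_3 = (-3 - (-4)·-0.5833 - (1)·1.1818 - (4)·-0.2500) / (-12) = 0.4596
  x_4 = (-7 - (-1)·-0.5833 - (-2)·1.1818 - (-2)·0.3333) / (8) = -0.5691

0.6440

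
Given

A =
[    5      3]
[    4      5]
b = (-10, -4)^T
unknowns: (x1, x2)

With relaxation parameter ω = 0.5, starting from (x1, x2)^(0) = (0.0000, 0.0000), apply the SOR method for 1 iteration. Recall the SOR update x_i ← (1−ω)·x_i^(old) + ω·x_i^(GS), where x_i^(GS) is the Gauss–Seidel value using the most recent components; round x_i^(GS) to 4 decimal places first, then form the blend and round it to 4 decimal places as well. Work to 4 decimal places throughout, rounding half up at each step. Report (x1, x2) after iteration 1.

(-1.0000, 0.0000)

Iteration 1:
  x1: GS value = (-10 - (3)·0.0000) / (5) = -2.0000;  x1 ← (1−ω)·0.0000 + ω·-2.0000 = -1.0000
  x2: GS value = (-4 - (4)·-1.0000) / (5) = 0.0000;  x2 ← (1−ω)·0.0000 + ω·0.0000 = 0.0000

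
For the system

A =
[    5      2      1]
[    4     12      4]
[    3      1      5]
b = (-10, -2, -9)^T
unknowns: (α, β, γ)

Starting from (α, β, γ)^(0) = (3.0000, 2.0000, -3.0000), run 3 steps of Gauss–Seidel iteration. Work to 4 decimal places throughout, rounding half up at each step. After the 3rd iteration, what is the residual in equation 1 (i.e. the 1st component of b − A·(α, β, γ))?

Iteration 1:
  α = (-10 - (2)·2.0000 - (1)·-3.0000) / (5) = -2.2000
  β = (-2 - (4)·-2.2000 - (4)·-3.0000) / (12) = 1.5667
  γ = (-9 - (3)·-2.2000 - (1)·1.5667) / (5) = -0.7933
Iteration 2:
  α = (-10 - (2)·1.5667 - (1)·-0.7933) / (5) = -2.4680
  β = (-2 - (4)·-2.4680 - (4)·-0.7933) / (12) = 0.9204
  γ = (-9 - (3)·-2.4680 - (1)·0.9204) / (5) = -0.5033
Iteration 3:
  α = (-10 - (2)·0.9204 - (1)·-0.5033) / (5) = -2.2675
  β = (-2 - (4)·-2.2675 - (4)·-0.5033) / (12) = 0.7569
  γ = (-9 - (3)·-2.2675 - (1)·0.7569) / (5) = -0.5909
Residual b − A·x = (0.4146, 0.3508, 0.0001)

0.4146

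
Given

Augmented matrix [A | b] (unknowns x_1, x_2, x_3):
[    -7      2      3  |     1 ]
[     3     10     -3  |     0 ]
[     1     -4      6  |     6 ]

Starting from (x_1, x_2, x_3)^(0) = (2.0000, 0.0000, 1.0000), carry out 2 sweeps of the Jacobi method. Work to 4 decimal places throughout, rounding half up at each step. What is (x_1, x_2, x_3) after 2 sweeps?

Iteration 1:
  x_1 = (1 - (2)·0.0000 - (3)·1.0000) / (-7) = 0.2857
  x_2 = (0 - (3)·2.0000 - (-3)·1.0000) / (10) = -0.3000
  x_3 = (6 - (1)·2.0000 - (-4)·0.0000) / (6) = 0.6667
Iteration 2:
  x_1 = (1 - (2)·-0.3000 - (3)·0.6667) / (-7) = 0.0572
  x_2 = (0 - (3)·0.2857 - (-3)·0.6667) / (10) = 0.1143
  x_3 = (6 - (1)·0.2857 - (-4)·-0.3000) / (6) = 0.7524

(0.0572, 0.1143, 0.7524)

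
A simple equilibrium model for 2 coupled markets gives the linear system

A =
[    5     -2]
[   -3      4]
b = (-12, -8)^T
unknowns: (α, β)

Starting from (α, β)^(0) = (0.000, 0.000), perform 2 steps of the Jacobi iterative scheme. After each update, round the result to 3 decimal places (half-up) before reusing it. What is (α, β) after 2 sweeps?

Iteration 1:
  α = (-12 - (-2)·0.000) / (5) = -2.400
  β = (-8 - (-3)·0.000) / (4) = -2.000
Iteration 2:
  α = (-12 - (-2)·-2.000) / (5) = -3.200
  β = (-8 - (-3)·-2.400) / (4) = -3.800

(-3.200, -3.800)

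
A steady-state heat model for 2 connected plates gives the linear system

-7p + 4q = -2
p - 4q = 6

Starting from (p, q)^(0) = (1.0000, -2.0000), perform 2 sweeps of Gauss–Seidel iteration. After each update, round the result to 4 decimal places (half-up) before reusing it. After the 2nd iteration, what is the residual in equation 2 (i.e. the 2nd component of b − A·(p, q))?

Iteration 1:
  p = (-2 - (4)·-2.0000) / (-7) = -0.8571
  q = (6 - (1)·-0.8571) / (-4) = -1.7143
Iteration 2:
  p = (-2 - (4)·-1.7143) / (-7) = -0.6939
  q = (6 - (1)·-0.6939) / (-4) = -1.6735
Residual b − A·x = (-0.1633, -0.0001)

-0.0001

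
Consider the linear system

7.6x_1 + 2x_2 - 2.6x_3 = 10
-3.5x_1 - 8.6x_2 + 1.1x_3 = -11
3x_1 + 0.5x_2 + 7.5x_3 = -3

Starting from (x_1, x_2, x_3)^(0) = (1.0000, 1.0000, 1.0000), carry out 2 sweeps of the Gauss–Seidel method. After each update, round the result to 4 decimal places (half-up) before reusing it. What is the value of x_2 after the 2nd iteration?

Iteration 1:
  x_1 = (10 - (2)·1.0000 - (-2.6)·1.0000) / (7.6) = 1.3947
  x_2 = (-11 - (-3.5)·1.3947 - (1.1)·1.0000) / (-8.6) = 0.8394
  x_3 = (-3 - (3)·1.3947 - (0.5)·0.8394) / (7.5) = -1.0138
Iteration 2:
  x_1 = (10 - (2)·0.8394 - (-2.6)·-1.0138) / (7.6) = 0.7481
  x_2 = (-11 - (-3.5)·0.7481 - (1.1)·-1.0138) / (-8.6) = 0.8449
  x_3 = (-3 - (3)·0.7481 - (0.5)·0.8449) / (7.5) = -0.7556

0.8449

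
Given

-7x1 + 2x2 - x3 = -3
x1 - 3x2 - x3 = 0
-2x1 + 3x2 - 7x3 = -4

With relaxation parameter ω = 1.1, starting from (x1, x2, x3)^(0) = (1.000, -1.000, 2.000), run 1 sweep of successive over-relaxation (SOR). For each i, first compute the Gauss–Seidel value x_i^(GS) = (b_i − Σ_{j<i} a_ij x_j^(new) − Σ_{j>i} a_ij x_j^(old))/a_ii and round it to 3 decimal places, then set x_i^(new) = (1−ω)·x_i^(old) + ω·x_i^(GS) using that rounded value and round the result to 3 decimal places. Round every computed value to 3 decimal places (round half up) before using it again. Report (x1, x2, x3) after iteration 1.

(-0.257, -0.727, 0.166)

Iteration 1:
  x1: GS value = (-3 - (2)·-1.000 - (-1)·2.000) / (-7) = -0.143;  x1 ← (1−ω)·1.000 + ω·-0.143 = -0.257
  x2: GS value = (0 - (1)·-0.257 - (-1)·2.000) / (-3) = -0.752;  x2 ← (1−ω)·-1.000 + ω·-0.752 = -0.727
  x3: GS value = (-4 - (-2)·-0.257 - (3)·-0.727) / (-7) = 0.333;  x3 ← (1−ω)·2.000 + ω·0.333 = 0.166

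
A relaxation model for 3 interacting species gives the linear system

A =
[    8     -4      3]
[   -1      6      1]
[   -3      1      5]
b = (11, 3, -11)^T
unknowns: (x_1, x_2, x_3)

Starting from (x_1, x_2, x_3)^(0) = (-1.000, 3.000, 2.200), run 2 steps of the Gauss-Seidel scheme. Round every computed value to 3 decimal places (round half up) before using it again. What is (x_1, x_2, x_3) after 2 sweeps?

Iteration 1:
  x_1 = (11 - (-4)·3.000 - (3)·2.200) / (8) = 2.050
  x_2 = (3 - (-1)·2.050 - (1)·2.200) / (6) = 0.475
  x_3 = (-11 - (-3)·2.050 - (1)·0.475) / (5) = -1.065
Iteration 2:
  x_1 = (11 - (-4)·0.475 - (3)·-1.065) / (8) = 2.012
  x_2 = (3 - (-1)·2.012 - (1)·-1.065) / (6) = 1.013
  x_3 = (-11 - (-3)·2.012 - (1)·1.013) / (5) = -1.195

(2.012, 1.013, -1.195)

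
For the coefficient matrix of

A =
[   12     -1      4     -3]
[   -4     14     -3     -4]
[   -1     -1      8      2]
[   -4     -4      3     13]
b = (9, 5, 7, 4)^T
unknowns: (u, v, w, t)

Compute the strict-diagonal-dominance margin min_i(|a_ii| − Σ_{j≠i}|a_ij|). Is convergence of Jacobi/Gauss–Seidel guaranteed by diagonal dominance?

2

row 1: |12| − (1+4+3) = 4
row 2: |14| − (4+3+4) = 3
row 3: |8| − (1+1+2) = 4
row 4: |13| − (4+4+3) = 2
minimum over rows = 2 → strictly diagonally dominant (convergence guaranteed)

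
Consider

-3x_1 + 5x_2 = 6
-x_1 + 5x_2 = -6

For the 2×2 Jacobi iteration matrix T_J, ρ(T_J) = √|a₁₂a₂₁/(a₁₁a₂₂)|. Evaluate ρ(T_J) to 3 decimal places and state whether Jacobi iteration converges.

a₁₂a₂₁/(a₁₁a₂₂) = (5)·(-1) / ((-3)·(5)) = 0.333333
ρ = √|0.333333| = √0.333333 = 0.577
ρ < 1, so Jacobi converges

0.577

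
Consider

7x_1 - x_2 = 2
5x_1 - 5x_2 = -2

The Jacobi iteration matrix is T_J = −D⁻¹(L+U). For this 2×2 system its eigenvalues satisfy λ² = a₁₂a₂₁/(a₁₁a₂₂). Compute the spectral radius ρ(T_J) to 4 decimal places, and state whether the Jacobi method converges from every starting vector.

a₁₂a₂₁/(a₁₁a₂₂) = (-1)·(5) / ((7)·(-5)) = 0.142857
ρ = √|0.142857| = √0.142857 = 0.3780
ρ < 1, so Jacobi converges

0.3780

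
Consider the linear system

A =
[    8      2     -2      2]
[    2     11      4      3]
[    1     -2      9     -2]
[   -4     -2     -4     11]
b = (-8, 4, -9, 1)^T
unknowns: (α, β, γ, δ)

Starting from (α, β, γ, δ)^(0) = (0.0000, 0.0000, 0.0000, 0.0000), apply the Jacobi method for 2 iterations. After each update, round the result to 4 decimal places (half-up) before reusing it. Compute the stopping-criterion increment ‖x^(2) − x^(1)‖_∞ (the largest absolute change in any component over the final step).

Iteration 1:
  α = (-8 - (2)·0.0000 - (-2)·0.0000 - (2)·0.0000) / (8) = -1.0000
  β = (4 - (2)·0.0000 - (4)·0.0000 - (3)·0.0000) / (11) = 0.3636
  γ = (-9 - (1)·0.0000 - (-2)·0.0000 - (-2)·0.0000) / (9) = -1.0000
  δ = (1 - (-4)·0.0000 - (-2)·0.0000 - (-4)·0.0000) / (11) = 0.0909
Iteration 2:
  α = (-8 - (2)·0.3636 - (-2)·-1.0000 - (2)·0.0909) / (8) = -1.3636
  β = (4 - (2)·-1.0000 - (4)·-1.0000 - (3)·0.0909) / (11) = 0.8843
  γ = (-9 - (1)·-1.0000 - (-2)·0.3636 - (-2)·0.0909) / (9) = -0.7879
  δ = (1 - (-4)·-1.0000 - (-2)·0.3636 - (-4)·-1.0000) / (11) = -0.5703
Change: (-0.3636, 0.5207, 0.2121, -0.6612) → max |·| = 0.6612

0.6612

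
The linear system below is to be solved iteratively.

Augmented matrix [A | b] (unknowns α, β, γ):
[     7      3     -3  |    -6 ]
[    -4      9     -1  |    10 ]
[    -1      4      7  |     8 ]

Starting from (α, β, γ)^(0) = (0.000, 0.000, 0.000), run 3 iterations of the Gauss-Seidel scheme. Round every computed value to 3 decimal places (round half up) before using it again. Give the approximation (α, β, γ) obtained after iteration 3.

Iteration 1:
  α = (-6 - (3)·0.000 - (-3)·0.000) / (7) = -0.857
  β = (10 - (-4)·-0.857 - (-1)·0.000) / (9) = 0.730
  γ = (8 - (-1)·-0.857 - (4)·0.730) / (7) = 0.603
Iteration 2:
  α = (-6 - (3)·0.730 - (-3)·0.603) / (7) = -0.912
  β = (10 - (-4)·-0.912 - (-1)·0.603) / (9) = 0.773
  γ = (8 - (-1)·-0.912 - (4)·0.773) / (7) = 0.571
Iteration 3:
  α = (-6 - (3)·0.773 - (-3)·0.571) / (7) = -0.944
  β = (10 - (-4)·-0.944 - (-1)·0.571) / (9) = 0.755
  γ = (8 - (-1)·-0.944 - (4)·0.755) / (7) = 0.577

(-0.944, 0.755, 0.577)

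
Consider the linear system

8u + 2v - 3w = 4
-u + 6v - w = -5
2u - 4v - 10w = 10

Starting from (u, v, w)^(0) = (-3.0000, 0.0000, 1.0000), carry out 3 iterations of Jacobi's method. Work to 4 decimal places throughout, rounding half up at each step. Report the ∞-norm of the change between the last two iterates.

Iteration 1:
  u = (4 - (2)·0.0000 - (-3)·1.0000) / (8) = 0.8750
  v = (-5 - (-1)·-3.0000 - (-1)·1.0000) / (6) = -1.1667
  w = (10 - (2)·-3.0000 - (-4)·0.0000) / (-10) = -1.6000
Iteration 2:
  u = (4 - (2)·-1.1667 - (-3)·-1.6000) / (8) = 0.1917
  v = (-5 - (-1)·0.8750 - (-1)·-1.6000) / (6) = -0.9542
  w = (10 - (2)·0.8750 - (-4)·-1.1667) / (-10) = -0.3583
Iteration 3:
  u = (4 - (2)·-0.9542 - (-3)·-0.3583) / (8) = 0.6042
  v = (-5 - (-1)·0.1917 - (-1)·-0.3583) / (6) = -0.8611
  w = (10 - (2)·0.1917 - (-4)·-0.9542) / (-10) = -0.5800
Change: (0.4125, 0.0931, -0.2217) → max |·| = 0.4125

0.4125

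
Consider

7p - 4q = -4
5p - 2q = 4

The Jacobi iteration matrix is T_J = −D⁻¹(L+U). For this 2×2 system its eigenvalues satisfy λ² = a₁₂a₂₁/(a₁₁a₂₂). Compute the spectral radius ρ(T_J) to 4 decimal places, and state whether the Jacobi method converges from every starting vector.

1.1952

a₁₂a₂₁/(a₁₁a₂₂) = (-4)·(5) / ((7)·(-2)) = 1.428571
ρ = √|1.428571| = √1.428571 = 1.1952
ρ > 1, so Jacobi diverges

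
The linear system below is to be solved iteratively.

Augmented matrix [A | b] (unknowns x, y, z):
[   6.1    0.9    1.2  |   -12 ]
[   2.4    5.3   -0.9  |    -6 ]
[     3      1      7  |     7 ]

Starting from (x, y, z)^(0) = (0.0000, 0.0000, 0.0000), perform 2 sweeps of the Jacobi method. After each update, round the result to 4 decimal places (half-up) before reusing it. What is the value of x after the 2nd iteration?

Iteration 1:
  x = (-12 - (0.9)·0.0000 - (1.2)·0.0000) / (6.1) = -1.9672
  y = (-6 - (2.4)·0.0000 - (-0.9)·0.0000) / (5.3) = -1.1321
  z = (7 - (3)·0.0000 - (1)·0.0000) / (7) = 1.0000
Iteration 2:
  x = (-12 - (0.9)·-1.1321 - (1.2)·1.0000) / (6.1) = -1.9969
  y = (-6 - (2.4)·-1.9672 - (-0.9)·1.0000) / (5.3) = -0.0715
  z = (7 - (3)·-1.9672 - (1)·-1.1321) / (7) = 2.0048

-1.9969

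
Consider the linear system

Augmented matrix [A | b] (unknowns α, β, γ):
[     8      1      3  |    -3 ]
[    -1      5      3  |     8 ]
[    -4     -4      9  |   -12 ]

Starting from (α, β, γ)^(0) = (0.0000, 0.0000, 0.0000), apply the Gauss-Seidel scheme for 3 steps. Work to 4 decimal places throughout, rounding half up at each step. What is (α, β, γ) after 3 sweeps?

Iteration 1:
  α = (-3 - (1)·0.0000 - (3)·0.0000) / (8) = -0.3750
  β = (8 - (-1)·-0.3750 - (3)·0.0000) / (5) = 1.5250
  γ = (-12 - (-4)·-0.3750 - (-4)·1.5250) / (9) = -0.8222
Iteration 2:
  α = (-3 - (1)·1.5250 - (3)·-0.8222) / (8) = -0.2573
  β = (8 - (-1)·-0.2573 - (3)·-0.8222) / (5) = 2.0419
  γ = (-12 - (-4)·-0.2573 - (-4)·2.0419) / (9) = -0.5402
Iteration 3:
  α = (-3 - (1)·2.0419 - (3)·-0.5402) / (8) = -0.4277
  β = (8 - (-1)·-0.4277 - (3)·-0.5402) / (5) = 1.8386
  γ = (-12 - (-4)·-0.4277 - (-4)·1.8386) / (9) = -0.7063

(-0.4277, 1.8386, -0.7063)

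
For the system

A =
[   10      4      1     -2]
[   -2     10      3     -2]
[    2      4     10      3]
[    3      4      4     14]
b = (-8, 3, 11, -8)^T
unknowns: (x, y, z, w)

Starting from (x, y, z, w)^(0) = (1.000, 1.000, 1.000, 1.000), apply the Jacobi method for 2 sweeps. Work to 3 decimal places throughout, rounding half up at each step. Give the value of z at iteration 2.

1.567

Iteration 1:
  x = (-8 - (4)·1.000 - (1)·1.000 - (-2)·1.000) / (10) = -1.100
  y = (3 - (-2)·1.000 - (3)·1.000 - (-2)·1.000) / (10) = 0.400
  z = (11 - (2)·1.000 - (4)·1.000 - (3)·1.000) / (10) = 0.200
  w = (-8 - (3)·1.000 - (4)·1.000 - (4)·1.000) / (14) = -1.357
Iteration 2:
  x = (-8 - (4)·0.400 - (1)·0.200 - (-2)·-1.357) / (10) = -1.251
  y = (3 - (-2)·-1.100 - (3)·0.200 - (-2)·-1.357) / (10) = -0.251
  z = (11 - (2)·-1.100 - (4)·0.400 - (3)·-1.357) / (10) = 1.567
  w = (-8 - (3)·-1.100 - (4)·0.400 - (4)·0.200) / (14) = -0.507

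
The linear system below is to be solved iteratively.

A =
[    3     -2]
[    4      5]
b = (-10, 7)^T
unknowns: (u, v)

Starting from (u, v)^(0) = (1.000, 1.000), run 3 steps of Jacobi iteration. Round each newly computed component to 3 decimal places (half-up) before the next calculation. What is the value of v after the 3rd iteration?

Iteration 1:
  u = (-10 - (-2)·1.000) / (3) = -2.667
  v = (7 - (4)·1.000) / (5) = 0.600
Iteration 2:
  u = (-10 - (-2)·0.600) / (3) = -2.933
  v = (7 - (4)·-2.667) / (5) = 3.534
Iteration 3:
  u = (-10 - (-2)·3.534) / (3) = -0.977
  v = (7 - (4)·-2.933) / (5) = 3.746

3.746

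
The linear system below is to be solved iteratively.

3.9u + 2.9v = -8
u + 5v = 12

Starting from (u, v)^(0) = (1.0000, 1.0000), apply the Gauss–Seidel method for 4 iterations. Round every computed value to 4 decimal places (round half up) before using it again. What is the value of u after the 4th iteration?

Iteration 1:
  u = (-8 - (2.9)·1.0000) / (3.9) = -2.7949
  v = (12 - (1)·-2.7949) / (5) = 2.9590
Iteration 2:
  u = (-8 - (2.9)·2.9590) / (3.9) = -4.2516
  v = (12 - (1)·-4.2516) / (5) = 3.2503
Iteration 3:
  u = (-8 - (2.9)·3.2503) / (3.9) = -4.4682
  v = (12 - (1)·-4.4682) / (5) = 3.2936
Iteration 4:
  u = (-8 - (2.9)·3.2936) / (3.9) = -4.5004
  v = (12 - (1)·-4.5004) / (5) = 3.3001

-4.5004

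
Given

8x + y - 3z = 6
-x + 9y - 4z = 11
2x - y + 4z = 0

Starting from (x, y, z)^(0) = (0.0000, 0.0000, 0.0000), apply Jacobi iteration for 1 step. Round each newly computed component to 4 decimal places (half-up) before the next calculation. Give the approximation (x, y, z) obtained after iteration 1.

(0.7500, 1.2222, 0.0000)

Iteration 1:
  x = (6 - (1)·0.0000 - (-3)·0.0000) / (8) = 0.7500
  y = (11 - (-1)·0.0000 - (-4)·0.0000) / (9) = 1.2222
  z = (0 - (2)·0.0000 - (-1)·0.0000) / (4) = 0.0000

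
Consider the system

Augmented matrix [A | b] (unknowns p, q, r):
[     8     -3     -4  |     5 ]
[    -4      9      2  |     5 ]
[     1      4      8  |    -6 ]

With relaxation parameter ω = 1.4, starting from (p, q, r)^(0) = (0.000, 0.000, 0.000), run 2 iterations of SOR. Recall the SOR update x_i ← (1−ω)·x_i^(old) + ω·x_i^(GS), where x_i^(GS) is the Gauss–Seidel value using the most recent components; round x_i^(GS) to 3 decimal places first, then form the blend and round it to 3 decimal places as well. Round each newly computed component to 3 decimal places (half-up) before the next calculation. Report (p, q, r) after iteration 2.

(-0.270, 0.742, -0.671)

Iteration 1:
  p: GS value = (5 - (-3)·0.000 - (-4)·0.000) / (8) = 0.625;  p ← (1−ω)·0.000 + ω·0.625 = 0.875
  q: GS value = (5 - (-4)·0.875 - (2)·0.000) / (9) = 0.944;  q ← (1−ω)·0.000 + ω·0.944 = 1.322
  r: GS value = (-6 - (1)·0.875 - (4)·1.322) / (8) = -1.520;  r ← (1−ω)·0.000 + ω·-1.520 = -2.128
Iteration 2:
  p: GS value = (5 - (-3)·1.322 - (-4)·-2.128) / (8) = 0.057;  p ← (1−ω)·0.875 + ω·0.057 = -0.270
  q: GS value = (5 - (-4)·-0.270 - (2)·-2.128) / (9) = 0.908;  q ← (1−ω)·1.322 + ω·0.908 = 0.742
  r: GS value = (-6 - (1)·-0.270 - (4)·0.742) / (8) = -1.087;  r ← (1−ω)·-2.128 + ω·-1.087 = -0.671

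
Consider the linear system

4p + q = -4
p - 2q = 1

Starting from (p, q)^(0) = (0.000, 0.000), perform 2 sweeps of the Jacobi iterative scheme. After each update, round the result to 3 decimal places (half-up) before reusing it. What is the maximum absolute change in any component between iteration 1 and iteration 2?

Iteration 1:
  p = (-4 - (1)·0.000) / (4) = -1.000
  q = (1 - (1)·0.000) / (-2) = -0.500
Iteration 2:
  p = (-4 - (1)·-0.500) / (4) = -0.875
  q = (1 - (1)·-1.000) / (-2) = -1.000
Change: (0.125, -0.500) → max |·| = 0.500

0.500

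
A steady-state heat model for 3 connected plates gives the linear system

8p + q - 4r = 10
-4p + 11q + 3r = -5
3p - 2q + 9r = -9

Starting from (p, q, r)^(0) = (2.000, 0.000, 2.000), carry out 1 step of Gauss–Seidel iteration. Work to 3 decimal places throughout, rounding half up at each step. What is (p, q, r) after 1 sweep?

(2.250, -0.182, -1.790)

Iteration 1:
  p = (10 - (1)·0.000 - (-4)·2.000) / (8) = 2.250
  q = (-5 - (-4)·2.250 - (3)·2.000) / (11) = -0.182
  r = (-9 - (3)·2.250 - (-2)·-0.182) / (9) = -1.790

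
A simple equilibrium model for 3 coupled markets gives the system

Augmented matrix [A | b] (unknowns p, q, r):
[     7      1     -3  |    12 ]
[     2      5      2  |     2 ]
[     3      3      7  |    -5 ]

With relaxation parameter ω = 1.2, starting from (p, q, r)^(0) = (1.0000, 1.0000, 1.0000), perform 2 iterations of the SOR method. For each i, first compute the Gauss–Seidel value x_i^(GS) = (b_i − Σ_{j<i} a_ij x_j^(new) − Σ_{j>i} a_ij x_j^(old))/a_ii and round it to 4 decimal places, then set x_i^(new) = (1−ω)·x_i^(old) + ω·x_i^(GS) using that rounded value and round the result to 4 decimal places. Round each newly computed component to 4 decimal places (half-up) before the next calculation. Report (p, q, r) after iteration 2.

(1.0391, 0.9729, -1.5834)

Iteration 1:
  p: GS value = (12 - (1)·1.0000 - (-3)·1.0000) / (7) = 2.0000;  p ← (1−ω)·1.0000 + ω·2.0000 = 2.2000
  q: GS value = (2 - (2)·2.2000 - (2)·1.0000) / (5) = -0.8800;  q ← (1−ω)·1.0000 + ω·-0.8800 = -1.2560
  r: GS value = (-5 - (3)·2.2000 - (3)·-1.2560) / (7) = -1.1189;  r ← (1−ω)·1.0000 + ω·-1.1189 = -1.5427
Iteration 2:
  p: GS value = (12 - (1)·-1.2560 - (-3)·-1.5427) / (7) = 1.2326;  p ← (1−ω)·2.2000 + ω·1.2326 = 1.0391
  q: GS value = (2 - (2)·1.0391 - (2)·-1.5427) / (5) = 0.6014;  q ← (1−ω)·-1.2560 + ω·0.6014 = 0.9729
  r: GS value = (-5 - (3)·1.0391 - (3)·0.9729) / (7) = -1.5766;  r ← (1−ω)·-1.5427 + ω·-1.5766 = -1.5834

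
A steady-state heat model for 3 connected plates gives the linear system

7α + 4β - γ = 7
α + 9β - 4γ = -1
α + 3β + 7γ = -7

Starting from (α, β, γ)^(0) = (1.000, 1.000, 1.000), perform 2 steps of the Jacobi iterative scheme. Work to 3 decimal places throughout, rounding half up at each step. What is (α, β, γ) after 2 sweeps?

Iteration 1:
  α = (7 - (4)·1.000 - (-1)·1.000) / (7) = 0.571
  β = (-1 - (1)·1.000 - (-4)·1.000) / (9) = 0.222
  γ = (-7 - (1)·1.000 - (3)·1.000) / (7) = -1.571
Iteration 2:
  α = (7 - (4)·0.222 - (-1)·-1.571) / (7) = 0.649
  β = (-1 - (1)·0.571 - (-4)·-1.571) / (9) = -0.873
  γ = (-7 - (1)·0.571 - (3)·0.222) / (7) = -1.177

(0.649, -0.873, -1.177)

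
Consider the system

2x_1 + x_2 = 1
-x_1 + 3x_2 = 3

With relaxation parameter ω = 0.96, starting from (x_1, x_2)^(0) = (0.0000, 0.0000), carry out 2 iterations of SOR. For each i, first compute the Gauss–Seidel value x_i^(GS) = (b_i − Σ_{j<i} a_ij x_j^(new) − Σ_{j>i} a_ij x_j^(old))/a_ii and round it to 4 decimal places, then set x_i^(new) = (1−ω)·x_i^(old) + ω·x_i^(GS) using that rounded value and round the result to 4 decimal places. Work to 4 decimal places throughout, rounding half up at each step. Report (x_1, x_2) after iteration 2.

(-0.0353, 0.9932)

Iteration 1:
  x_1: GS value = (1 - (1)·0.0000) / (2) = 0.5000;  x_1 ← (1−ω)·0.0000 + ω·0.5000 = 0.4800
  x_2: GS value = (3 - (-1)·0.4800) / (3) = 1.1600;  x_2 ← (1−ω)·0.0000 + ω·1.1600 = 1.1136
Iteration 2:
  x_1: GS value = (1 - (1)·1.1136) / (2) = -0.0568;  x_1 ← (1−ω)·0.4800 + ω·-0.0568 = -0.0353
  x_2: GS value = (3 - (-1)·-0.0353) / (3) = 0.9882;  x_2 ← (1−ω)·1.1136 + ω·0.9882 = 0.9932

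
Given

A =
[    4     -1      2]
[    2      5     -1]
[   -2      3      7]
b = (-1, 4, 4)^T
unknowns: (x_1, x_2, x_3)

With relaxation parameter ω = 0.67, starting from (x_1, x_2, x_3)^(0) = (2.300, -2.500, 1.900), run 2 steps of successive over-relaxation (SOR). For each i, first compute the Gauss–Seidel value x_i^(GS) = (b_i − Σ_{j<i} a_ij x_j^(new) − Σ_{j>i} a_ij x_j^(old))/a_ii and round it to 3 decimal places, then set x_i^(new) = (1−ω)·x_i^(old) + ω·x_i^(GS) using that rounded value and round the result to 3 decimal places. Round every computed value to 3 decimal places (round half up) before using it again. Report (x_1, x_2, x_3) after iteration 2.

(-0.605, 0.848, 0.319)

Iteration 1:
  x_1: GS value = (-1 - (-1)·-2.500 - (2)·1.900) / (4) = -1.825;  x_1 ← (1−ω)·2.300 + ω·-1.825 = -0.464
  x_2: GS value = (4 - (2)·-0.464 - (-1)·1.900) / (5) = 1.366;  x_2 ← (1−ω)·-2.500 + ω·1.366 = 0.090
  x_3: GS value = (4 - (-2)·-0.464 - (3)·0.090) / (7) = 0.400;  x_3 ← (1−ω)·1.900 + ω·0.400 = 0.895
Iteration 2:
  x_1: GS value = (-1 - (-1)·0.090 - (2)·0.895) / (4) = -0.675;  x_1 ← (1−ω)·-0.464 + ω·-0.675 = -0.605
  x_2: GS value = (4 - (2)·-0.605 - (-1)·0.895) / (5) = 1.221;  x_2 ← (1−ω)·0.090 + ω·1.221 = 0.848
  x_3: GS value = (4 - (-2)·-0.605 - (3)·0.848) / (7) = 0.035;  x_3 ← (1−ω)·0.895 + ω·0.035 = 0.319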